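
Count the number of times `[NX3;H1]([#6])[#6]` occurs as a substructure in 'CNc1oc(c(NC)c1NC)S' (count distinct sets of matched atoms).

[NX3;H1]([#6])[#6] is the SMARTS for a secondary amine: a trivalent nitrogen with one H, bonded to two carbons.
The molecule carries 3 separate instances of an N-methylamino group (-NHCH3) meeting every constraint; each maps to a distinct set of atoms, giving 3 matches.

3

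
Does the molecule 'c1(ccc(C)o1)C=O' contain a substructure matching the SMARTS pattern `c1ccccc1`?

The pattern c1ccccc1 describes six aromatic carbons in a ring — a benzene ring.
The closest candidate here is a methyl group (-CH3), but no six-membered all-carbon aromatic ring is present. No other fragment satisfies the full query, so there is no match.

No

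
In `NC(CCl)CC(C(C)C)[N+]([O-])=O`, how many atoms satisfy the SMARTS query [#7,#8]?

4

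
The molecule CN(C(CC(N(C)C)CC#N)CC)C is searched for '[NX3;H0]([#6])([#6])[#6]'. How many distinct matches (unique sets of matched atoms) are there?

[NX3;H0]([#6])([#6])[#6] is the SMARTS for a tertiary amine: a trivalent nitrogen with no H, bonded to three carbons.
The molecule carries 2 separate instances of a dimethylamino group (-N(CH3)2) meeting every constraint; each maps to a distinct set of atoms, giving 2 matches.

2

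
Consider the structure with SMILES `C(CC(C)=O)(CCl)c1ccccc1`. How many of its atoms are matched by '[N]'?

0

The query [N] means: uppercase N matches aliphatic (non-aromatic) nitrogen only.
Check the 13 heavy atoms by environment: 5× C → no; 1× Cl → no; 6× c (aromatic) → no; 1× O → no.
No environment satisfies the query, so 0 matching atoms.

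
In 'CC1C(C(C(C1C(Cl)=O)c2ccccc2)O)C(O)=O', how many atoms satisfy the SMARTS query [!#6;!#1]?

The query [!#6;!#1] means: not carbon and not hydrogen — any heteroatom.
Check the 19 heavy atoms by environment: 8× C → no; 6× c (aromatic) → no; 4× O → match; 1× Cl → match.
Summing the matching environments: 4 + 1 = 5 matching atoms.

5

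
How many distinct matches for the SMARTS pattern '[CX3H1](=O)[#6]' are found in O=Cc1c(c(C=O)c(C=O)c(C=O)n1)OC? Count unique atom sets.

[CX3H1](=O)[#6] is the SMARTS for an aldehyde: an sp2 carbon with one H, double-bonded to O and single-bonded to carbon.
The molecule carries 4 separate instances of an aldehyde (-CHO) meeting every constraint; each maps to a distinct set of atoms, giving 4 matches.

4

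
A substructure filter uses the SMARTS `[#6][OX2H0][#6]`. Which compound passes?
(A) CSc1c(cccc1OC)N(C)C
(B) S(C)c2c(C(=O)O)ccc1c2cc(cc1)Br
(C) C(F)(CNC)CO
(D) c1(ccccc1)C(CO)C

[#6][OX2H0][#6] describes an aliphatic oxygen bridging two carbons with no H on the oxygen (an ether).
(A) contains a methoxy ether (-OCH3), which satisfies every atom and bond constraint.
(B) has a carboxylic acid group (-C(=O)OH) but the -OH oxygen has H1; the =O is OX1, not OX2.
(C) has a hydroxyl group (-OH) but the oxygen has H1, not H0 bridging two carbons.
(D) has a hydroxyl group (-OH) but the oxygen has H1, not H0 bridging two carbons.
So the answer is (A).

A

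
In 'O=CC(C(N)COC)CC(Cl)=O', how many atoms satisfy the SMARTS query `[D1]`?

5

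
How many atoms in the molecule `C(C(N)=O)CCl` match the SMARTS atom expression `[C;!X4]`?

The query [C;!X4] means: aliphatic carbon that does not have four total connections.
Check the 6 heavy atoms by environment: 2× C (X4) → no; 1× C (X3) → match; 1× O (X1) → no; 1× N (X3) → no; 1× Cl (X1) → no.
That gives 1 matching atom.

1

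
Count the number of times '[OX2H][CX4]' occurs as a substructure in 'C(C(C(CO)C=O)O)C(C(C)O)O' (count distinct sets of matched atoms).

[OX2H][CX4] is the SMARTS for an aliphatic alcohol: a hydroxyl oxygen bound to an sp3 (X4) carbon.
The molecule carries 4 separate instances of a hydroxyl group (-OH) meeting every constraint; each maps to a distinct set of atoms, giving 4 matches.

4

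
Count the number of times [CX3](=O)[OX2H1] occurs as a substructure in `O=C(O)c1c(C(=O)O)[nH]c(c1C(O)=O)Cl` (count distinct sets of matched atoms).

3

[CX3](=O)[OX2H1] is the SMARTS for a carboxylic acid: an sp2 carbon double-bonded to O and single-bonded to an -OH oxygen.
The molecule carries 3 separate instances of a carboxylic acid group (-C(=O)OH) meeting every constraint; each maps to a distinct set of atoms, giving 3 matches.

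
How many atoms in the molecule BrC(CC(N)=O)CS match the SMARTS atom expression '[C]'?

4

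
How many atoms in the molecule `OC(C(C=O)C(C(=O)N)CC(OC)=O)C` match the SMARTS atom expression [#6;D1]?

2

The query [#6;D1] means: carbon bonded to exactly one heavy atom.
Check the 15 heavy atoms by environment: 2× C (D2) → no; 5× C (D3) → no; 2× C (D1) → match; 4× O (D1) → no; 1× N (D1) → no; 1× O (D2) → no.
That gives 2 matching atoms.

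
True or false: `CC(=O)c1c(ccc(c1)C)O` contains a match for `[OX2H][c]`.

The pattern [OX2H][c] describes a hydroxyl oxygen attached to an aromatic carbon — a phenol.
The molecule carries a hydroxyl group (-OH), whose atoms satisfy every constraint of the query, so the pattern matches.

True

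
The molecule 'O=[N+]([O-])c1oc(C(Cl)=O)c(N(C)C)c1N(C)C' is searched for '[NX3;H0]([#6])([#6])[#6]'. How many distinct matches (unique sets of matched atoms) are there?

2

[NX3;H0]([#6])([#6])[#6] is the SMARTS for a tertiary amine: a trivalent nitrogen with no H, bonded to three carbons.
The molecule carries 2 separate instances of a dimethylamino group (-N(CH3)2) meeting every constraint; each maps to a distinct set of atoms, giving 2 matches.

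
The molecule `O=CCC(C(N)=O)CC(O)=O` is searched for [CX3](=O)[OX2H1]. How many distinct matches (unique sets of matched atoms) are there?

[CX3](=O)[OX2H1] is the SMARTS for a carboxylic acid: an sp2 carbon double-bonded to O and single-bonded to an -OH oxygen.
Exactly one fragment in the molecule meets all constraints, giving 1 match.

1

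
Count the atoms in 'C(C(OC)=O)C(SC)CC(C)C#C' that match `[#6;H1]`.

3

Check the 13 heavy atoms by environment: 2× C (H2) → no; 3× C (H1) → match; 3× C (H3) → no; 2× C (H0) → no; 2× O (H0) → no; 1× S (H0) → no.
That gives 3 matching atoms.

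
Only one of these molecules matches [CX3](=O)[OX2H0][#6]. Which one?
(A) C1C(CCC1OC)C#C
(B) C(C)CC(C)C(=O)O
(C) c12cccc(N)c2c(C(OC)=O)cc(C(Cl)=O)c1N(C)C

C

[CX3](=O)[OX2H0][#6] describes a carbonyl carbon bonded to an oxygen that is itself bonded to carbon (no H on that O) (an ester).
(A) has a methoxy ether (-OCH3) but the ether oxygen is not adjacent to a C=O carbon.
(B) has a carboxylic acid group (-C(=O)OH) but the singly-bonded O carries H (OX2H1, not H0).
(C) contains a methyl-ester group (-C(=O)OCH3), which satisfies every atom and bond constraint.
So the answer is (C).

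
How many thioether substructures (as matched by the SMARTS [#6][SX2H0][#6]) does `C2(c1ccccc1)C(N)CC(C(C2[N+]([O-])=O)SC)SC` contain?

2

[#6][SX2H0][#6] is the SMARTS for a thioether: an aliphatic sulfur bridging two carbons with no H on the sulfur.
The molecule carries 2 separate instances of a methylthio ether (-SCH3) meeting every constraint; each maps to a distinct set of atoms, giving 2 matches.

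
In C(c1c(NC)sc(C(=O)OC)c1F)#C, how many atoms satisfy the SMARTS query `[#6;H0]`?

6

The query [#6;H0] means: any carbon with no attached hydrogen.
Check the 14 heavy atoms by environment: 1× s (aromatic, H0) → no; 4× c (aromatic, H0) → match; 1× N (H1) → no; 2× C (H3) → no; 2× C (H0) → match; 1× C (H1) → no; 1× F (H0) → no; 2× O (H0) → no.
Summing the matching environments: 4 + 2 = 6 matching atoms.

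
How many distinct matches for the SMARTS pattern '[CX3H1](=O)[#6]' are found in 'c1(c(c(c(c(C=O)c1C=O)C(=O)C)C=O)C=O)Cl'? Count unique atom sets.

4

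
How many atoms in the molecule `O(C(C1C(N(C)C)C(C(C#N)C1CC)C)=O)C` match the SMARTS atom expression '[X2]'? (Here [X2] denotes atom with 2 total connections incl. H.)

2

The query [X2] means: any atom with exactly two total connections (bonds + H).
Check the 17 heavy atoms by environment: 11× C (X4) → no; 1× C (X2) → match; 1× N (X1) → no; 1× N (X3) → no; 1× C (X3) → no; 1× O (X1) → no; 1× O (X2) → match.
Summing the matching environments: 1 + 1 = 2 matching atoms.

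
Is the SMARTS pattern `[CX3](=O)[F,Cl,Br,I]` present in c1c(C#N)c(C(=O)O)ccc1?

No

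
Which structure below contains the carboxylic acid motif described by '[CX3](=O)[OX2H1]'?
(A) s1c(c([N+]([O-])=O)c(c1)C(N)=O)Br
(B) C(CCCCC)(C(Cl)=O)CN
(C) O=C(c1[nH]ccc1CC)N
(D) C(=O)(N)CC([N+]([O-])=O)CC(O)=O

D

[CX3](=O)[OX2H1] describes an sp2 carbon double-bonded to O and single-bonded to an -OH oxygen (a carboxylic acid).
(A) has a primary amide (-C(=O)NH2) but the carbonyl is bonded to N, not to an -OH oxygen.
(B) has an acyl chloride (-C(=O)Cl) but the carbonyl is bonded to Cl, not to an -OH oxygen.
(C) has a primary amide (-C(=O)NH2) but the carbonyl is bonded to N, not to an -OH oxygen.
(D) contains a carboxylic acid group (-C(=O)OH), which satisfies every atom and bond constraint.
So the answer is (D).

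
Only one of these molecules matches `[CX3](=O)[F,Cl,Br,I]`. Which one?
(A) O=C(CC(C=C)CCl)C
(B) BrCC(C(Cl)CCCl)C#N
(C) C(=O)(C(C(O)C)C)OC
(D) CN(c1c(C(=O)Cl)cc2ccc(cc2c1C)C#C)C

D

[CX3](=O)[F,Cl,Br,I] describes a carbonyl carbon bonded to a halogen (an acyl halide).
(A) has a chloro substituent but the Cl is not on a carbonyl carbon.
(B) has a chloro substituent but the Cl is not on a carbonyl carbon.
(C) has a methyl-ester group (-C(=O)OCH3) but the carbonyl is bonded to -O-C, not to a halogen.
(D) contains an acyl chloride (-C(=O)Cl), which satisfies every atom and bond constraint.
So the answer is (D).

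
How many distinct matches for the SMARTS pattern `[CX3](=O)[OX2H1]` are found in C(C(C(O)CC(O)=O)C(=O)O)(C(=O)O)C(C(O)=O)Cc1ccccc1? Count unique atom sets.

4

[CX3](=O)[OX2H1] is the SMARTS for a carboxylic acid: an sp2 carbon double-bonded to O and single-bonded to an -OH oxygen.
The molecule carries 4 separate instances of a carboxylic acid group (-C(=O)OH) meeting every constraint; each maps to a distinct set of atoms, giving 4 matches.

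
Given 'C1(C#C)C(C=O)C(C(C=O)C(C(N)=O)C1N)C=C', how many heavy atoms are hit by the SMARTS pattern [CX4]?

6

The query [CX4] means: C with X4: aliphatic carbon with exactly 4 total connections (bonds + H).
Check the 18 heavy atoms by environment: 6× C (X4) → match; 5× C (X3) → no; 3× O (X1) → no; 2× N (X3) → no; 2× C (X2) → no.
That gives 6 matching atoms.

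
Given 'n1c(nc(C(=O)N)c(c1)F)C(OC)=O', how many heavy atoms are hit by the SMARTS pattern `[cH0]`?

3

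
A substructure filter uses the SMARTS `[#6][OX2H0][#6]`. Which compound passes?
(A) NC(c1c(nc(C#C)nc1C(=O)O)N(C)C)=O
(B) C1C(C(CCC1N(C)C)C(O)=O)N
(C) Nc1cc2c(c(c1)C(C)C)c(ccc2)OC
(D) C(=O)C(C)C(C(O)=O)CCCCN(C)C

[#6][OX2H0][#6] describes an aliphatic oxygen bridging two carbons with no H on the oxygen (an ether).
(A) has a carboxylic acid group (-C(=O)OH) but the -OH oxygen has H1; the =O is OX1, not OX2.
(B) has a carboxylic acid group (-C(=O)OH) but the -OH oxygen has H1; the =O is OX1, not OX2.
(C) contains a methoxy ether (-OCH3), which satisfies every atom and bond constraint.
(D) has a carboxylic acid group (-C(=O)OH) but the -OH oxygen has H1; the =O is OX1, not OX2.
So the answer is (C).

C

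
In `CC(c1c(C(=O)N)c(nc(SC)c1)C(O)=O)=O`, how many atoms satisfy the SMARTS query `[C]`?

5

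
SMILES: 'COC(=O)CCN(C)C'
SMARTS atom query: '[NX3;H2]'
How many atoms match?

0

Check the 9 heavy atoms by environment: 2× C (H2, X4) → no; 1× N (H0, X3) → no; 3× C (H3, X4) → no; 1× C (H0, X3) → no; 1× O (H0, X1) → no; 1× O (H0, X2) → no.
No environment satisfies the query, so 0 matching atoms.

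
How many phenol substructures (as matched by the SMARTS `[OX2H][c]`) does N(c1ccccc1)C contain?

0

[OX2H][c] is the SMARTS for a phenol: a hydroxyl oxygen attached to an aromatic carbon.
No fragment in the molecule satisfies every constraint, giving 0 matches.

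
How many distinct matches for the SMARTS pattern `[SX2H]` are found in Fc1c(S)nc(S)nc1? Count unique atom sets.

2

[SX2H] is the SMARTS for a thiol: an aliphatic sulfur with two connections, one being H.
The molecule carries 2 separate instances of a thiol (-SH) meeting every constraint; each maps to a distinct set of atoms, giving 2 matches.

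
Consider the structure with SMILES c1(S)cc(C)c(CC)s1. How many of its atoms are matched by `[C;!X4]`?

The query [C;!X4] means: aliphatic carbon that does not have four total connections.
Check the 9 heavy atoms by environment: 1× s (aromatic, X2) → no; 4× c (aromatic, X3) → no; 3× C (X4) → no; 1× S (X2) → no.
No environment satisfies the query, so 0 matching atoms.

0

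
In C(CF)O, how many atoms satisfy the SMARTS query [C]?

2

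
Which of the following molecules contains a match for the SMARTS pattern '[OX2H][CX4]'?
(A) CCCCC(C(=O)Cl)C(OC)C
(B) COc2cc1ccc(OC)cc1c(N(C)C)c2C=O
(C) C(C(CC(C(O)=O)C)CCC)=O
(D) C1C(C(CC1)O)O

D

[OX2H][CX4] describes a hydroxyl oxygen bound to an sp3 (X4) carbon (an aliphatic alcohol).
(A) has a methoxy ether (-OCH3) but the oxygen has H0 (ether), not H1.
(B) has a methoxy ether (-OCH3) but the oxygen has H0 (ether), not H1.
(C) has a carboxylic acid group (-C(=O)OH) but the -OH is on a CX3 carbonyl carbon, not a CX4 carbon.
(D) contains a hydroxyl group (-OH), which satisfies every atom and bond constraint.
So the answer is (D).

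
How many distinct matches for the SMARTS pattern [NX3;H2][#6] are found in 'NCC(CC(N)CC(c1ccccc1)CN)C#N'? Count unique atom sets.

[NX3;H2][#6] is the SMARTS for a primary amine: a trivalent nitrogen with two H attached to carbon.
The molecule carries 3 separate instances of a primary amino group (-NH2) meeting every constraint; each maps to a distinct set of atoms, giving 3 matches.

3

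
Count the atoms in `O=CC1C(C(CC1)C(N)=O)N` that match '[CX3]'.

2

The query [CX3] means: C with X3: aliphatic carbon with exactly 3 total connections.
Check the 11 heavy atoms by environment: 5× C (X4) → no; 2× N (X3) → no; 2× C (X3) → match; 2× O (X1) → no.
That gives 2 matching atoms.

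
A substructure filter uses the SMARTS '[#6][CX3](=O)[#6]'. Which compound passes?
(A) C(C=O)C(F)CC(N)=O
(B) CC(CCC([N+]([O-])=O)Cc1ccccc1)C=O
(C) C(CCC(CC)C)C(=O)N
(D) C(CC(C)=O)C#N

D

[#6][CX3](=O)[#6] describes a carbonyl carbon (no H) flanked by two carbons (a ketone).
(A) has a primary amide (-C(=O)NH2) but one neighbour of the carbonyl carbon is N, not C.
(B) has an aldehyde (-CHO) but the carbonyl carbon has H1, so it is not flanked by two carbons.
(C) has a primary amide (-C(=O)NH2) but one neighbour of the carbonyl carbon is N, not C.
(D) contains an acetyl/ketone group (-C(=O)CH3), which satisfies every atom and bond constraint.
So the answer is (D).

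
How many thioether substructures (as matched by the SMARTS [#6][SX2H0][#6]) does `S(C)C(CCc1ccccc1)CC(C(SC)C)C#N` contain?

2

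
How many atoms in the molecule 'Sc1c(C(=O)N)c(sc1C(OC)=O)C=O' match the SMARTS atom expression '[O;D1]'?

3

The query [O;D1] means: aliphatic oxygen bonded to exactly one heavy atom.
Check the 15 heavy atoms by environment: 1× s (aromatic, D2) → no; 4× c (aromatic, D3) → no; 1× S (D1) → no; 1× C (D2) → no; 3× O (D1) → match; 2× C (D3) → no; 1× N (D1) → no; 1× O (D2) → no; 1× C (D1) → no.
That gives 3 matching atoms.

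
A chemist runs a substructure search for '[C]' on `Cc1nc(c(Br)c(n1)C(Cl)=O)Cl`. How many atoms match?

2

The query [C] means: uppercase C matches aliphatic (non-aromatic) carbon only.
Check the 12 heavy atoms by environment: 2× n (aromatic) → no; 4× c (aromatic) → no; 2× C → match; 2× Cl → no; 1× Br → no; 1× O → no.
That gives 2 matching atoms.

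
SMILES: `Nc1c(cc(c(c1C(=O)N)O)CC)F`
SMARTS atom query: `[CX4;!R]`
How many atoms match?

2

The query [CX4;!R] means: aliphatic carbon with four total connections, not in a ring.
Check the 14 heavy atoms by environment: 6× c (aromatic, X3, in 6-ring) → no; 2× N (X3, acyclic) → no; 1× F (X1, acyclic) → no; 1× O (X2, acyclic) → no; 2× C (X4, acyclic) → match; 1× C (X3, acyclic) → no; 1× O (X1, acyclic) → no.
That gives 2 matching atoms.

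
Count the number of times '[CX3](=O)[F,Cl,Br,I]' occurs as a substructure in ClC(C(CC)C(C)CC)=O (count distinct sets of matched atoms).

1

[CX3](=O)[F,Cl,Br,I] is the SMARTS for an acyl halide: a carbonyl carbon bonded to a halogen.
Exactly one fragment in the molecule meets all constraints, giving 1 match.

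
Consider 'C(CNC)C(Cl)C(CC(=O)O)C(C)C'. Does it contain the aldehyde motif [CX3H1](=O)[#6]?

The pattern [CX3H1](=O)[#6] describes an sp2 carbon with one H, double-bonded to O and single-bonded to carbon — an aldehyde.
The closest candidate here is a carboxylic acid group (-C(=O)OH), but the carbonyl carbon has H0 and is bonded to O, not H1. No other fragment satisfies the full query, so there is no match.

No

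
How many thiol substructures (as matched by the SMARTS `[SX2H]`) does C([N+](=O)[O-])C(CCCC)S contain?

1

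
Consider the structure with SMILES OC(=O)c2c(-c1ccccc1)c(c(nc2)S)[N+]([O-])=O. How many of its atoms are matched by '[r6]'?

The query [r6] means: r6 matches atoms in a six-membered ring.
Check the 19 heavy atoms by environment: 1× n (aromatic, in 6-ring) → match; 11× c (aromatic, in 6-ring) → match; 1× N (charge +1, acyclic) → no; 1× O (charge -1, acyclic) → no; 3× O (acyclic) → no; 1× C (acyclic) → no; 1× S (acyclic) → no.
Summing the matching environments: 1 + 11 = 12 matching atoms.

12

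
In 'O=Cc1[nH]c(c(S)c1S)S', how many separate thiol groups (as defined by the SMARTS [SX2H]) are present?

[SX2H] is the SMARTS for a thiol: an aliphatic sulfur with two connections, one being H.
The molecule carries 3 separate instances of a thiol (-SH) meeting every constraint; each maps to a distinct set of atoms, giving 3 matches.

3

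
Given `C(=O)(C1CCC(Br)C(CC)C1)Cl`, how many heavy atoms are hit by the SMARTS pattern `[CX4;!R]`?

The query [CX4;!R] means: aliphatic carbon with four total connections, not in a ring.
Check the 12 heavy atoms by environment: 6× C (X4, in 6-ring) → no; 2× C (X4, acyclic) → match; 1× Br (X1, acyclic) → no; 1× C (X3, acyclic) → no; 1× O (X1, acyclic) → no; 1× Cl (X1, acyclic) → no.
That gives 2 matching atoms.

2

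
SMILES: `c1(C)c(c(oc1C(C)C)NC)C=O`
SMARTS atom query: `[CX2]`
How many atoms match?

The query [CX2] means: C with X2: aliphatic carbon with exactly 2 total connections.
Check the 13 heavy atoms by environment: 1× o (aromatic, X2) → no; 4× c (aromatic, X3) → no; 1× N (X3) → no; 5× C (X4) → no; 1× C (X3) → no; 1× O (X1) → no.
No environment satisfies the query, so 0 matching atoms.

0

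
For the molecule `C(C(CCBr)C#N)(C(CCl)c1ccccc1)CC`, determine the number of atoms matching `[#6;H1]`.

The query [#6;H1] means: any carbon bearing exactly one hydrogen.
Check the 18 heavy atoms by environment: 4× C (H2) → no; 3× C (H1) → match; 1× Br (H0) → no; 1× C (H3) → no; 1× C (H0) → no; 1× N (H0) → no; 1× c (aromatic, H0) → no; 5× c (aromatic, H1) → match; 1× Cl (H0) → no.
Summing the matching environments: 3 + 5 = 8 matching atoms.

8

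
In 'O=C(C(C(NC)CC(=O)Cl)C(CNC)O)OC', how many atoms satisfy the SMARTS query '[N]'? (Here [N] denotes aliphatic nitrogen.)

The query [N] means: uppercase N matches aliphatic (non-aromatic) nitrogen only.
Check the 17 heavy atoms by environment: 10× C → no; 4× O → no; 2× N → match; 1× Cl → no.
That gives 2 matching atoms.

2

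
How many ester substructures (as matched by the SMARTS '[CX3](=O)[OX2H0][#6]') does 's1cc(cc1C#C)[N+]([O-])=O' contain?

[CX3](=O)[OX2H0][#6] is the SMARTS for an ester: a carbonyl carbon bonded to an oxygen that is itself bonded to carbon (no H on that O).
No fragment in the molecule satisfies every constraint, giving 0 matches.

0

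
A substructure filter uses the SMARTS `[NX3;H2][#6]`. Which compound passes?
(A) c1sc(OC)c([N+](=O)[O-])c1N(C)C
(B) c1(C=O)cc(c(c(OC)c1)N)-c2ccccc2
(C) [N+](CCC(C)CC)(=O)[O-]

B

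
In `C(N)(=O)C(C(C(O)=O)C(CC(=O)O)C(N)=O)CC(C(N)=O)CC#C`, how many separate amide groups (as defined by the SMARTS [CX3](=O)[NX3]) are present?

3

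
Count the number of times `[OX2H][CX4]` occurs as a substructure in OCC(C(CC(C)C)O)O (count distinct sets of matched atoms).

[OX2H][CX4] is the SMARTS for an aliphatic alcohol: a hydroxyl oxygen bound to an sp3 (X4) carbon.
The molecule carries 3 separate instances of a hydroxyl group (-OH) meeting every constraint; each maps to a distinct set of atoms, giving 3 matches.

3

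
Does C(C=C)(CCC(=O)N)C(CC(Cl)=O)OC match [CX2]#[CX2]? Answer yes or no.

No

The pattern [CX2]#[CX2] describes a carbon-carbon triple bond — an alkyne.
The closest candidate here is a vinyl group (-CH=CH2), but the C=C is a double bond; both carbons are CX3, not CX2. No other fragment satisfies the full query, so there is no match.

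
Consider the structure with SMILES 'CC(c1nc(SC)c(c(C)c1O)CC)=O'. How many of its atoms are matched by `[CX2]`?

The query [CX2] means: C with X2: aliphatic carbon with exactly 2 total connections.
Check the 15 heavy atoms by environment: 1× n (aromatic, X2) → no; 5× c (aromatic, X3) → no; 1× C (X3) → no; 1× O (X1) → no; 5× C (X4) → no; 1× S (X2) → no; 1× O (X2) → no.
No environment satisfies the query, so 0 matching atoms.

0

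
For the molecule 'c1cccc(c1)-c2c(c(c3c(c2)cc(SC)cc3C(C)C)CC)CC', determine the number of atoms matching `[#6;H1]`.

The query [#6;H1] means: any carbon bearing exactly one hydrogen.
Check the 25 heavy atoms by environment: 8× c (aromatic, H0) → no; 8× c (aromatic, H1) → match; 2× C (H2) → no; 5× C (H3) → no; 1× C (H1) → match; 1× S (H0) → no.
Summing the matching environments: 8 + 1 = 9 matching atoms.

9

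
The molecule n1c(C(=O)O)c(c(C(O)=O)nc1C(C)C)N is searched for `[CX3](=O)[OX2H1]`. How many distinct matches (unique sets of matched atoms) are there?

2

[CX3](=O)[OX2H1] is the SMARTS for a carboxylic acid: an sp2 carbon double-bonded to O and single-bonded to an -OH oxygen.
The molecule carries 2 separate instances of a carboxylic acid group (-C(=O)OH) meeting every constraint; each maps to a distinct set of atoms, giving 2 matches.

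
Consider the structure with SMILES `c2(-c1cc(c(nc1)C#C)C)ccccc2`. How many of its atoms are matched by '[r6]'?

The query [r6] means: r6 matches atoms in a six-membered ring.
Check the 15 heavy atoms by environment: 1× n (aromatic, in 6-ring) → match; 11× c (aromatic, in 6-ring) → match; 3× C (acyclic) → no.
Summing the matching environments: 1 + 11 = 12 matching atoms.

12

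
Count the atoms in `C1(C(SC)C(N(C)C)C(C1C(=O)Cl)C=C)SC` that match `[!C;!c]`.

5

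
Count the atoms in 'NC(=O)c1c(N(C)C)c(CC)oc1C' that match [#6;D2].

1

The query [#6;D2] means: any carbon bonded to exactly two heavy atoms.
Check the 14 heavy atoms by environment: 1× o (aromatic, D2) → no; 4× c (aromatic, D3) → no; 1× C (D2) → match; 4× C (D1) → no; 1× C (D3) → no; 1× O (D1) → no; 1× N (D1) → no; 1× N (D3) → no.
That gives 1 matching atom.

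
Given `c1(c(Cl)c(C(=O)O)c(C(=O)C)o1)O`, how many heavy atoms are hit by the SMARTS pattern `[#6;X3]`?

6

The query [#6;X3] means: any carbon (aromatic or not) with three total connections.
Check the 13 heavy atoms by environment: 1× o (aromatic, X2) → no; 4× c (aromatic, X3) → match; 2× C (X3) → match; 2× O (X1) → no; 2× O (X2) → no; 1× C (X4) → no; 1× Cl (X1) → no.
Summing the matching environments: 4 + 2 = 6 matching atoms.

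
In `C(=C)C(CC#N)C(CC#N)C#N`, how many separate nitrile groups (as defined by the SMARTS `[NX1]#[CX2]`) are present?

3

[NX1]#[CX2] is the SMARTS for a nitrile: a nitrogen triple-bonded to a two-connected carbon.
The molecule carries 3 separate instances of a nitrile (-C#N) meeting every constraint; each maps to a distinct set of atoms, giving 3 matches.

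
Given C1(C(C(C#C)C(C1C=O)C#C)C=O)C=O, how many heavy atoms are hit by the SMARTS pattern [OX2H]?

0

The query [OX2H] means: aliphatic oxygen with two connections, one of which is H — an -OH oxygen.
Check the 15 heavy atoms by environment: 5× C (H1, X4) → no; 3× C (H1, X3) → no; 3× O (H0, X1) → no; 2× C (H0, X2) → no; 2× C (H1, X2) → no.
No environment satisfies the query, so 0 matching atoms.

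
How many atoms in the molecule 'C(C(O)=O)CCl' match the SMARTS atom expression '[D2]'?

2

The query [D2] means: atom with exactly two heavy-atom neighbours.
Check the 6 heavy atoms by environment: 2× C (D2) → match; 1× Cl (D1) → no; 1× C (D3) → no; 2× O (D1) → no.
That gives 2 matching atoms.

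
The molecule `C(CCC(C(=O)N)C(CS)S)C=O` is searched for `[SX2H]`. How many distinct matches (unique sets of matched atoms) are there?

2

[SX2H] is the SMARTS for a thiol: an aliphatic sulfur with two connections, one being H.
The molecule carries 2 separate instances of a thiol (-SH) meeting every constraint; each maps to a distinct set of atoms, giving 2 matches.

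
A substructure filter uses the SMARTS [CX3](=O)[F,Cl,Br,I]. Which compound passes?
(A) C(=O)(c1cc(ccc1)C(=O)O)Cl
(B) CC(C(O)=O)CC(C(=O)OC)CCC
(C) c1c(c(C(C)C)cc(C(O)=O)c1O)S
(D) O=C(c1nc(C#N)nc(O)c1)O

[CX3](=O)[F,Cl,Br,I] describes a carbonyl carbon bonded to a halogen (an acyl halide).
(A) contains an acyl chloride (-C(=O)Cl), which satisfies every atom and bond constraint.
(B) has a methyl-ester group (-C(=O)OCH3) but the carbonyl is bonded to -O-C, not to a halogen.
(C) has a carboxylic acid group (-C(=O)OH) but the carbonyl is bonded to -OH, not to a halogen.
(D) has a carboxylic acid group (-C(=O)OH) but the carbonyl is bonded to -OH, not to a halogen.
So the answer is (A).

A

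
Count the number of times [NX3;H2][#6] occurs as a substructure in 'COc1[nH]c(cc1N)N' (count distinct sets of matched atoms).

[NX3;H2][#6] is the SMARTS for a primary amine: a trivalent nitrogen with two H attached to carbon.
The molecule carries 2 separate instances of a primary amino group (-NH2) meeting every constraint; each maps to a distinct set of atoms, giving 2 matches.

2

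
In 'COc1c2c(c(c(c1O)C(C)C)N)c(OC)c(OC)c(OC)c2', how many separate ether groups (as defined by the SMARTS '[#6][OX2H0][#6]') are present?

[#6][OX2H0][#6] is the SMARTS for an ether: an aliphatic oxygen bridging two carbons with no H on the oxygen.
The molecule carries 4 separate instances of a methoxy ether (-OCH3) meeting every constraint; each maps to a distinct set of atoms, giving 4 matches.

4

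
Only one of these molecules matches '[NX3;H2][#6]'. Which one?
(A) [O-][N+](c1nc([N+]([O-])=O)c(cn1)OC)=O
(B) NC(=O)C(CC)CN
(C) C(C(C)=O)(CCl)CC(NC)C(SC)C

B

[NX3;H2][#6] describes a trivalent nitrogen with two H attached to carbon (a primary amine).
(A) has a nitro group (-[N+](=O)[O-]) but the nitrogen is [N+] with no H, not NX3H2.
(B) contains a primary amino group (-NH2), which satisfies every atom and bond constraint.
(C) has an N-methylamino group (-NHCH3) but the nitrogen bears two carbons and only one H (H1), not H2.
So the answer is (B).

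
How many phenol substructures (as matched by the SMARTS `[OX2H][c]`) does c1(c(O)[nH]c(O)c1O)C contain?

3

[OX2H][c] is the SMARTS for a phenol: a hydroxyl oxygen attached to an aromatic carbon.
The molecule carries 3 separate instances of a hydroxyl group (-OH) meeting every constraint; each maps to a distinct set of atoms, giving 3 matches.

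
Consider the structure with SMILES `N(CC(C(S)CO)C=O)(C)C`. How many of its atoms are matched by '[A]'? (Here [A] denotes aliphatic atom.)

11

The query [A] means: A matches any aliphatic (non-aromatic) heavy atom.
Check the 11 heavy atoms by environment: 7× C → match; 1× N → match; 2× O → match; 1× S → match.
Summing the matching environments: 7 + 1 + 2 + 1 = 11 matching atoms.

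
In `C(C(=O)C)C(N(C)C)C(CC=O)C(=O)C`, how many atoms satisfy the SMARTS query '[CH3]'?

4

Check the 15 heavy atoms by environment: 2× C (H2) → no; 3× C (H1) → no; 2× C (H0) → no; 3× O (H0) → no; 4× C (H3) → match; 1× N (H0) → no.
That gives 4 matching atoms.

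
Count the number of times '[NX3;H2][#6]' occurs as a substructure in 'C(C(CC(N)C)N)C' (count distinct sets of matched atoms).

2

[NX3;H2][#6] is the SMARTS for a primary amine: a trivalent nitrogen with two H attached to carbon.
The molecule carries 2 separate instances of a primary amino group (-NH2) meeting every constraint; each maps to a distinct set of atoms, giving 2 matches.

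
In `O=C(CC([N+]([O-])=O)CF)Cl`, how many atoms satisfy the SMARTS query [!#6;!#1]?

6

The query [!#6;!#1] means: not carbon and not hydrogen — any heteroatom.
Check the 10 heavy atoms by environment: 4× C → no; 2× O → match; 1× Cl → match; 1× N (charge +1) → match; 1× O (charge -1) → match; 1× F → match.
Summing the matching environments: 2 + 1 + 1 + 1 + 1 = 6 matching atoms.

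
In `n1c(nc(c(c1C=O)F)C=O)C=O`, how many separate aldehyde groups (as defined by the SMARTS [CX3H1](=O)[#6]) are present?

3

[CX3H1](=O)[#6] is the SMARTS for an aldehyde: an sp2 carbon with one H, double-bonded to O and single-bonded to carbon.
The molecule carries 3 separate instances of an aldehyde (-CHO) meeting every constraint; each maps to a distinct set of atoms, giving 3 matches.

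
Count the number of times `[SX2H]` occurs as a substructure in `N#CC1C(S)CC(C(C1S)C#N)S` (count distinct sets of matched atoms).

3

[SX2H] is the SMARTS for a thiol: an aliphatic sulfur with two connections, one being H.
The molecule carries 3 separate instances of a thiol (-SH) meeting every constraint; each maps to a distinct set of atoms, giving 3 matches.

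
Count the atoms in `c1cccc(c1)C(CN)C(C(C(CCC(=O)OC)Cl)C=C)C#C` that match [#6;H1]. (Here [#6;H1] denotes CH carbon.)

The query [#6;H1] means: any carbon bearing exactly one hydrogen.
Check the 23 heavy atoms by environment: 4× C (H2) → no; 6× C (H1) → match; 2× C (H0) → no; 1× N (H2) → no; 1× c (aromatic, H0) → no; 5× c (aromatic, H1) → match; 1× Cl (H0) → no; 2× O (H0) → no; 1× C (H3) → no.
Summing the matching environments: 6 + 5 = 11 matching atoms.

11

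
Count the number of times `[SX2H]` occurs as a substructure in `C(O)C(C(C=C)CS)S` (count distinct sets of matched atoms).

[SX2H] is the SMARTS for a thiol: an aliphatic sulfur with two connections, one being H.
The molecule carries 2 separate instances of a thiol (-SH) meeting every constraint; each maps to a distinct set of atoms, giving 2 matches.

2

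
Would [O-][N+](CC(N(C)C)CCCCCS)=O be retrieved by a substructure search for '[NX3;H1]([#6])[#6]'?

No

The pattern [NX3;H1]([#6])[#6] describes a trivalent nitrogen with one H, bonded to two carbons — a secondary amine.
The closest candidate here is a dimethylamino group (-N(CH3)2), but the nitrogen has H0, not H1. No other fragment satisfies the full query, so there is no match.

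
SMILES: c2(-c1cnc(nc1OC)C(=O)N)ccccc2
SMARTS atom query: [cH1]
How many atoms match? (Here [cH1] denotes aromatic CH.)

Check the 17 heavy atoms by environment: 2× n (aromatic, H0) → no; 4× c (aromatic, H0) → no; 6× c (aromatic, H1) → match; 2× O (H0) → no; 1× C (H3) → no; 1× C (H0) → no; 1× N (H2) → no.
That gives 6 matching atoms.

6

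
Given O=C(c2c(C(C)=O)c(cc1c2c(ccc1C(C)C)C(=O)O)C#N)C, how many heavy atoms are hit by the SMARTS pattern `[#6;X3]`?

13

The query [#6;X3] means: any carbon (aromatic or not) with three total connections.
Check the 24 heavy atoms by environment: 10× c (aromatic, X3) → match; 3× C (X3) → match; 3× O (X1) → no; 5× C (X4) → no; 1× O (X2) → no; 1× C (X2) → no; 1× N (X1) → no.
Summing the matching environments: 10 + 3 = 13 matching atoms.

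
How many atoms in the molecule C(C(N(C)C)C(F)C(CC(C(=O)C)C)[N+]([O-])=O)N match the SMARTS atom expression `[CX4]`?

10

Check the 18 heavy atoms by environment: 10× C (X4) → match; 2× N (X3) → no; 1× N (charge +1, X3) → no; 1× O (charge -1, X1) → no; 2× O (X1) → no; 1× C (X3) → no; 1× F (X1) → no.
That gives 10 matching atoms.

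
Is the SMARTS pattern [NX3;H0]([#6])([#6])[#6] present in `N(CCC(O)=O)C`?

The pattern [NX3;H0]([#6])([#6])[#6] describes a trivalent nitrogen with no H, bonded to three carbons — a tertiary amine.
The closest candidate here is an N-methylamino group (-NHCH3), but the nitrogen still has one H (H1), not H0. No other fragment satisfies the full query, so there is no match.

No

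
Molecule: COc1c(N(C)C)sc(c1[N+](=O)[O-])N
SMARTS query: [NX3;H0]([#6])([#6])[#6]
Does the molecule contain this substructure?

Yes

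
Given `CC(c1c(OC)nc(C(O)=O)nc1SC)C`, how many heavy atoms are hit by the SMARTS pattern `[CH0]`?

1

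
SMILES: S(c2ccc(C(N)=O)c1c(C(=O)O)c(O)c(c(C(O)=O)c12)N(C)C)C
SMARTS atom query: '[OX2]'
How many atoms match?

3

The query [OX2] means: aliphatic oxygen with two total connections — ether, hydroxyl, or ester single-bond O.
Check the 25 heavy atoms by environment: 10× c (aromatic, X3) → no; 3× C (X3) → no; 3× O (X1) → no; 3× O (X2) → match; 2× N (X3) → no; 3× C (X4) → no; 1× S (X2) → no.
That gives 3 matching atoms.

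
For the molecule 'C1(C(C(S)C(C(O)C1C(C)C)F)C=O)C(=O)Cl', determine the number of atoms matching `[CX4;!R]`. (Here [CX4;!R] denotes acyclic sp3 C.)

3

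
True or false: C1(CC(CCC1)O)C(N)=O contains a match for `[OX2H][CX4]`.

True

The pattern [OX2H][CX4] describes a hydroxyl oxygen bound to an sp3 (X4) carbon — an aliphatic alcohol.
The molecule carries a hydroxyl group (-OH), whose atoms satisfy every constraint of the query, so the pattern matches.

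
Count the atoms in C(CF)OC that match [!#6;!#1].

Check the 5 heavy atoms by environment: 3× C → no; 1× O → match; 1× F → match.
Summing the matching environments: 1 + 1 = 2 matching atoms.

2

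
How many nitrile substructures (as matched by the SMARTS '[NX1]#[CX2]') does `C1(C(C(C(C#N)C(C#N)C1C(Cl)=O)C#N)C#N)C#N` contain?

5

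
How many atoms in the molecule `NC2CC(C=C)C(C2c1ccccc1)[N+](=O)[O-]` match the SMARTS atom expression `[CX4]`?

The query [CX4] means: C with X4: aliphatic carbon with exactly 4 total connections (bonds + H).
Check the 17 heavy atoms by environment: 5× C (X4) → match; 1× N (charge +1, X3) → no; 1× O (charge -1, X1) → no; 1× O (X1) → no; 1× N (X3) → no; 2× C (X3) → no; 6× c (aromatic, X3) → no.
That gives 5 matching atoms.

5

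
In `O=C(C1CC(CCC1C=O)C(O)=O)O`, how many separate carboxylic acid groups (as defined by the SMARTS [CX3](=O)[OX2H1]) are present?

2

[CX3](=O)[OX2H1] is the SMARTS for a carboxylic acid: an sp2 carbon double-bonded to O and single-bonded to an -OH oxygen.
The molecule carries 2 separate instances of a carboxylic acid group (-C(=O)OH) meeting every constraint; each maps to a distinct set of atoms, giving 2 matches.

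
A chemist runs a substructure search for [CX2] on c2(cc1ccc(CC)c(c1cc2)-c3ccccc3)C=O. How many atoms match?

0

The query [CX2] means: C with X2: aliphatic carbon with exactly 2 total connections.
Check the 20 heavy atoms by environment: 16× c (aromatic, X3) → no; 2× C (X4) → no; 1× C (X3) → no; 1× O (X1) → no.
No environment satisfies the query, so 0 matching atoms.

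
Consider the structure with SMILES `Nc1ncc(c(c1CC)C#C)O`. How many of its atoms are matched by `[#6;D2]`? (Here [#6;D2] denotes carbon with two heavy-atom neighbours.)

3

Check the 12 heavy atoms by environment: 1× n (aromatic, D2) → no; 4× c (aromatic, D3) → no; 1× c (aromatic, D2) → match; 1× N (D1) → no; 1× O (D1) → no; 2× C (D2) → match; 2× C (D1) → no.
Summing the matching environments: 1 + 2 = 3 matching atoms.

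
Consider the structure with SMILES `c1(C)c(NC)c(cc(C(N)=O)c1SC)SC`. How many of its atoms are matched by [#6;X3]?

7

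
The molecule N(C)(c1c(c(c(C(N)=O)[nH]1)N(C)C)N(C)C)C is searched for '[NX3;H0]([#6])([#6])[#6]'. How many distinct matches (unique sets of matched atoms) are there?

3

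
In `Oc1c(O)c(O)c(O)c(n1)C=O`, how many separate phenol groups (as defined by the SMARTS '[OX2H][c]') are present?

[OX2H][c] is the SMARTS for a phenol: a hydroxyl oxygen attached to an aromatic carbon.
The molecule carries 4 separate instances of a hydroxyl group (-OH) meeting every constraint; each maps to a distinct set of atoms, giving 4 matches.

4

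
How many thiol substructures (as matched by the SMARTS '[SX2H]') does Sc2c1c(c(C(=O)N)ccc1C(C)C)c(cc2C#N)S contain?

2

[SX2H] is the SMARTS for a thiol: an aliphatic sulfur with two connections, one being H.
The molecule carries 2 separate instances of a thiol (-SH) meeting every constraint; each maps to a distinct set of atoms, giving 2 matches.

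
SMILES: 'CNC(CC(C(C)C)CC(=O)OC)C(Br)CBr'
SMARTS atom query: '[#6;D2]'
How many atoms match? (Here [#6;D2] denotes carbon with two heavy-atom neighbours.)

The query [#6;D2] means: any carbon bonded to exactly two heavy atoms.
Check the 17 heavy atoms by environment: 3× C (D2) → match; 5× C (D3) → no; 1× O (D1) → no; 1× O (D2) → no; 4× C (D1) → no; 2× Br (D1) → no; 1× N (D2) → no.
That gives 3 matching atoms.

3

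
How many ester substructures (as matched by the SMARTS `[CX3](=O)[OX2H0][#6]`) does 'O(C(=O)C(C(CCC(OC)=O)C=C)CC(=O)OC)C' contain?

[CX3](=O)[OX2H0][#6] is the SMARTS for an ester: a carbonyl carbon bonded to an oxygen that is itself bonded to carbon (no H on that O).
The molecule carries 3 separate instances of a methyl-ester group (-C(=O)OCH3) meeting every constraint; each maps to a distinct set of atoms, giving 3 matches.

3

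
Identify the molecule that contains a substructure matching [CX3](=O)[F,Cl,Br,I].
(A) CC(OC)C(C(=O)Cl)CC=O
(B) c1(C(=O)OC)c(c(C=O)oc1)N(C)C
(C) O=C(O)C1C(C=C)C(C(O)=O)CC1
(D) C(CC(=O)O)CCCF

A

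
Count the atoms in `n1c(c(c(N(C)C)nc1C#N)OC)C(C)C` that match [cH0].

4

Check the 16 heavy atoms by environment: 2× n (aromatic, H0) → no; 4× c (aromatic, H0) → match; 1× C (H1) → no; 5× C (H3) → no; 1× C (H0) → no; 2× N (H0) → no; 1× O (H0) → no.
That gives 4 matching atoms.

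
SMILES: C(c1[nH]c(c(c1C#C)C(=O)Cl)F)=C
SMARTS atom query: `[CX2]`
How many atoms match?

The query [CX2] means: C with X2: aliphatic carbon with exactly 2 total connections.
Check the 13 heavy atoms by environment: 1× n (aromatic, X3) → no; 4× c (aromatic, X3) → no; 1× F (X1) → no; 3× C (X3) → no; 1× O (X1) → no; 1× Cl (X1) → no; 2× C (X2) → match.
That gives 2 matching atoms.

2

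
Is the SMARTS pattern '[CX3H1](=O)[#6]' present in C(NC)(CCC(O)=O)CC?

No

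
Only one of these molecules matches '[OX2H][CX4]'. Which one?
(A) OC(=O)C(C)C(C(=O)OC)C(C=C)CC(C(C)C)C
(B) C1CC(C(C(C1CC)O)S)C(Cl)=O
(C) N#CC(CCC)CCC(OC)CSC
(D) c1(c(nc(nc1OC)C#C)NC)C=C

B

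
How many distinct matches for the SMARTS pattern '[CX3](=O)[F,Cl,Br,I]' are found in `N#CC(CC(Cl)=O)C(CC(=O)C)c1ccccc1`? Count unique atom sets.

1

[CX3](=O)[F,Cl,Br,I] is the SMARTS for an acyl halide: a carbonyl carbon bonded to a halogen.
Exactly one fragment in the molecule meets all constraints, giving 1 match.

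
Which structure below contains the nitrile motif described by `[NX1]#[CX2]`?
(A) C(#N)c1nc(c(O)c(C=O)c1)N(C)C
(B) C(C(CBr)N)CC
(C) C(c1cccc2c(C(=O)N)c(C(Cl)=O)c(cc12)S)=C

A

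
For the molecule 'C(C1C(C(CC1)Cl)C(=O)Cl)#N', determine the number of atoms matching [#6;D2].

Check the 11 heavy atoms by environment: 4× C (D3) → no; 3× C (D2) → match; 1× N (D1) → no; 2× Cl (D1) → no; 1× O (D1) → no.
That gives 3 matching atoms.

3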